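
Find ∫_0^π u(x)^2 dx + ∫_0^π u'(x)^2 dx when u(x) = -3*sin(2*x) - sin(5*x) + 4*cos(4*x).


||u||_{H^1(0,π)}^2 = -1360/9 + 343*π/2

u'(x) = -16*sin(4*x) - 6*cos(2*x) - 5*cos(5*x).
Expand u² and (u')² and integrate term by term on (0, π), using: for integers n ≥ 1, ∫_0^π sin²(nx) dx = ∫_0^π cos²(nx) dx = π/2; for n ≠ n', ∫_0^π sin(nx)sin(n'x) dx = ∫_0^π cos(nx)cos(n'x) dx = 0; and by product-to-sum, ∫_0^π sin(nx)cos(n'x) dx = ½∫_0^π [sin((n+n')x) + sin((n−n')x)] dx, which is 0 when n+n' is even and 2n/(n²−n'²) when n+n' is odd (it need not vanish on (0, π)).
  u² squared terms: (-1)²·∫sin(5x)² dx = 1·π/2 = π/2;  (-3)²·∫sin(2x)² dx = 9·π/2 = 9*π/2;  (4)²·∫cos(4x)² dx = 16·π/2 = 8*π.
  u² cross terms: 2·(-1)·(-3)·∫sin(5x)·sin(2x) dx = 6·(0) = 0;  2·(-1)·(4)·∫sin(5x)·cos(4x) dx = -8·(10/9) = -80/9;  2·(-3)·(4)·∫sin(2x)·cos(4x) dx = -24·(0) = 0.
  So ∫_0^π u² dx = π/2 + 9*π/2 + 8*π + 0 − 80/9 + 0 = -80/9 + 13*π.
  (u')² squared terms: (-16)²·∫sin(4x)² dx = 256·π/2 = 128*π;  (-6)²·∫cos(2x)² dx = 36·π/2 = 18*π;  (-5)²·∫cos(5x)² dx = 25·π/2 = 25*π/2.
  (u')² cross terms: 2·(-16)·(-6)·∫sin(4x)·cos(2x) dx = 192·(0) = 0;  2·(-16)·(-5)·∫sin(4x)·cos(5x) dx = 160·(-8/9) = -1280/9;  2·(-6)·(-5)·∫cos(2x)·cos(5x) dx = 60·(0) = 0.
  So ∫_0^π (u')² dx = 128*π + 18*π + 25*π/2 + 0 − 1280/9 + 0 = -1280/9 + 317*π/2.
||u||_{H^1}^2 = (-80/9 + 13*π) + (-1280/9 + 317*π/2) = -1360/9 + 343*π/2.


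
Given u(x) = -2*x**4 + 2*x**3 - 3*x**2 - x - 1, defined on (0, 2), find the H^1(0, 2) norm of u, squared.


||u||_{H^1}^2 = 354736/315

The H^1 norm (squared) on an interval (0, L) is
  ||u||_{H^1}^2 = ∫_0^L u(x)^2 dx + ∫_0^L u'(x)^2 dx.
Compute u'(x) = -8*x**3 + 6*x**2 - 6*x - 1.
Then u(x)^2 = 4*x**8 - 8*x**7 + 16*x**6 - 8*x**5 + 9*x**4 + 2*x**3 + 7*x**2 + 2*x + 1 and u'(x)^2 = 64*x**6 - 96*x**5 + 132*x**4 - 56*x**3 + 24*x**2 + 12*x + 1.
Integrate each monomial from 0 to 2 using ∫_0^2 c·x^n dx = c·2^(n+1)/(n+1):
  ∫_0^2 u(x)^2 dx = ∫_0^2 (4*x^8 - 8*x^7 + 16*x^6 - 8*x^5 + 9*x^4 + 2*x^3 + 7*x^2 + 2*x + 1) dx. Term by term:
    ∫_0^2 4*x^8 dx = 2048/9;  ∫_0^2 -8*x^7 dx = -256;  ∫_0^2 16*x^6 dx = 2048/7;
    ∫_0^2 -8*x^5 dx = -256/3;  ∫_0^2 9*x^4 dx = 288/5;  ∫_0^2 2*x^3 dx = 8;
    ∫_0^2 7*x^2 dx = 56/3;  ∫_0^2 2*x dx = 4;  ∫_0^2 1 dx = 2.
  Sum: 2048/9 − 256 + 2048/7 − 256/3 + 288/5 + 8 + 56/3 + 4 + 2 = 84754/315.
  ∫_0^2 u'(x)^2 dx = ∫_0^2 (64*x^6 - 96*x^5 + 132*x^4 - 56*x^3 + 24*x^2 + 12*x + 1) dx. Term by term:
    ∫_0^2 64*x^6 dx = 8192/7;  ∫_0^2 -96*x^5 dx = -1024;  ∫_0^2 132*x^4 dx = 4224/5;
    ∫_0^2 -56*x^3 dx = -224;  ∫_0^2 24*x^2 dx = 64;  ∫_0^2 12*x dx = 24;
    ∫_0^2 1 dx = 2.
  Sum: 8192/7 − 1024 + 4224/5 − 224 + 64 + 24 + 2 = 29998/35.
Adding: ||u||_{H^1}^2 = 84754/315 + 29998/35 = 354736/315.


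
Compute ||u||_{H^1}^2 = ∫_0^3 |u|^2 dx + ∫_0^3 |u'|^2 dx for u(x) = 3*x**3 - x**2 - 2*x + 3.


||u||_{H^1}^2 = 68829/14

The H^1 norm (squared) on an interval (0, L) is
  ||u||_{H^1}^2 = ∫_0^L u(x)^2 dx + ∫_0^L u'(x)^2 dx.
Compute u'(x) = 9*x**2 - 2*x - 2.
Then u(x)^2 = 9*x**6 - 6*x**5 - 11*x**4 + 22*x**3 - 2*x**2 - 12*x + 9 and u'(x)^2 = 81*x**4 - 36*x**3 - 32*x**2 + 8*x + 4.
Integrate each monomial from 0 to 3 using ∫_0^3 c·x^n dx = c·3^(n+1)/(n+1):
  ∫_0^3 u(x)^2 dx = ∫_0^3 (9*x^6 - 6*x^5 - 11*x^4 + 22*x^3 - 2*x^2 - 12*x + 9) dx. Term by term:
    ∫_0^3 9*x^6 dx = 19683/7;  ∫_0^3 -6*x^5 dx = -729;  ∫_0^3 -11*x^4 dx = -2673/5;
    ∫_0^3 22*x^3 dx = 891/2;  ∫_0^3 -2*x^2 dx = -18;  ∫_0^3 -12*x dx = -54;
    ∫_0^3 9 dx = 27.
  Sum: 19683/7 − 729 − 2673/5 + 891/2 − 18 − 54 + 27 = 136413/70.
  ∫_0^3 u'(x)^2 dx = ∫_0^3 (81*x^4 - 36*x^3 - 32*x^2 + 8*x + 4) dx. Term by term:
    ∫_0^3 81*x^4 dx = 19683/5;  ∫_0^3 -36*x^3 dx = -729;  ∫_0^3 -32*x^2 dx = -288;
    ∫_0^3 8*x dx = 36;  ∫_0^3 4 dx = 12.
  Sum: 19683/5 − 729 − 288 + 36 + 12 = 14838/5.
Adding: ||u||_{H^1}^2 = 136413/70 + 14838/5 = 68829/14.


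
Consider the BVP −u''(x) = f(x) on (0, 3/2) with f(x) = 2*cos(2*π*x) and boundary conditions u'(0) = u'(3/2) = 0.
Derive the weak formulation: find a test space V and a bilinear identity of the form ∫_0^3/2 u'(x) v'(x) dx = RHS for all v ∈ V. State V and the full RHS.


V = H^1(0, 3/2) (no boundary constraint on v; u is determined up to an additive constant); weak form: ∫_0^3/2 u'v' dx = ∫_0^3/2 (2*cos(2*π*x)) v dx for all v ∈ V.

Multiply both sides by a test function v and integrate from 0 to 3/2:
  ∫_0^3/2 −u''(x) v(x) dx = ∫_0^3/2 f(x) v(x) dx.
Integrate the LHS by parts once:
  ∫_0^3/2 −u'' v dx = −[u'(x) v(x)]_0^3/2 + ∫_0^3/2 u'(x) v'(x) dx.
Thus ∫_0^3/2 u'(x) v'(x) dx = ∫_0^3/2 f(x) v(x) dx + [u'(x) v(x)]_0^3/2.
Choose V so that boundary terms are either known or forced to vanish.
u has homogeneous Neumann: u'(0) = u'(3/2) = 0. So [u' v]_0^3/2 = 0·v(3/2) − 0·v(0) = 0 for any v; take V = H^1(0, 3/2).
Weak formulation: find u (satisfying any essential BC) such that ∫_0^3/2 u'(x) v'(x) dx = ∫_0^3/2 f v dx for all v ∈ V (homogeneous Neumann, so boundary terms vanish).
Substituting f(x) = 2*cos(2*π*x), the right-hand side is ∫_0^3/2 (2*cos(2*π*x)) v dx.
Compatibility check (pure Neumann): taking v ≡ 1 ∈ V gives 0 = ∫_0^3/2 f dx + (0) − (0), i.e. ∫_0^3/2 f dx must equal u'(0) − u'(3/2) = 0. Indeed ∫_0^3/2 (2*cos(2*π*x)) dx = 0, so the data are compatible. The solution is then unique only up to an additive constant (fix it e.g. by requiring ∫_0^3/2 u dx = 0).


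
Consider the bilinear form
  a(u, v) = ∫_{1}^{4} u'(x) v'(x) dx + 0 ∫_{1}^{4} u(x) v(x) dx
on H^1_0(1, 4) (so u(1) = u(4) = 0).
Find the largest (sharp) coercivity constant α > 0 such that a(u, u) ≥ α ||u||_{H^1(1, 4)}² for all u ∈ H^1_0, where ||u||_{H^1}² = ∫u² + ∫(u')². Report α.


α = π^2/(9 + π^2)

Coercivity of a(·,·) on H^1_0(1, 4) means a(u, u) ≥ α ||u||_{H^1}² for every u ∈ H^1_0.
The interval has length L = 3, and Poincaré/coercivity depend only on L. Here a(u, u) = ∫(u')² + (0)·∫u².
Here c = 0, so a(u,u) = ∫(u')² alone. The condition a(u,u) ≥ α||u||_{H^1}² reads (1−α)∫(u')² ≥ (α−c)∫u². Any admissible α is ≤ 1 (rapidly oscillating u have ∫u²/∫(u')² → 0), and α = 1 would force 0 ≥ (1−c)∫u², impossible since c < 1; so 1−α > 0. By the sharp Poincaré inequality on H^1_0 of an interval of length L, ∫(u')² ≥ (π/L)²∫u² with equality for the first sine mode sin(π(x−x₀)/L) (x₀ the left endpoint), so the inequality holds for all u iff (1−α)(π/L)² ≥ α − c, i.e. α ≤ ((π/L)² + c)/((π/L)² + 1) = (1 + c(L/π)²)/(1 + (L/π)²). (Direct route, valid since c ≤ 0: Poincaré gives c∫u² ≥ c(L/π)²∫(u')², so a(u,u) ≥ (1 + c(L/π)²)∫(u')², while ||u||_{H^1}² ≤ (1 + (L/π)²)∫(u')²; dividing yields the same α.) With (π/L)² = π^2/9 and c = 0, the largest admissible constant is α = ((π/L)² + c)/((π/L)² + 1).
Simplifying, α = π^2/(9 + π^2).


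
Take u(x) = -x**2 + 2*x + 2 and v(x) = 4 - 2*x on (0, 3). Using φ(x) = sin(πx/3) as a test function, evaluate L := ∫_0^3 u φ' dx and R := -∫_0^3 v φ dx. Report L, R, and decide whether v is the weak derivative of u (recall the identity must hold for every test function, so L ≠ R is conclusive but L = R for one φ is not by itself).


LHS = 6/π, RHS = -6/π. No, v is not the weak derivative of u.

u(x) = -x**2 + 2*x + 2, classical derivative u'(x) = 2 - 2*x.
φ(x) = sin(πx/3), so φ'(x) = π*cos(π*x/3)/3.
Note φ(0) = φ(3) = 0, so the boundary term u·φ vanishes.
LHS = ∫_0^3 u(x) φ'(x) dx = ∫_0^3 (-π*x^2*cos(π*x/3)/3 + 2*π*x*cos(π*x/3)/3 + 2*π*cos(π*x/3)/3) dx. Term by term:
  ∫_0^3 2*π*cos(π*x/3)/3 dx = 0;  ∫_0^3 -π*x^2*cos(π*x/3)/3 dx = 18/π;  ∫_0^3 2*π*x*cos(π*x/3)/3 dx = -12/π.
Sum: 0 + 18/π − 12/π = 6/π.
So LHS = 6/π.
∫_0^3 v(x) φ(x) dx = ∫_0^3 (-2*x*sin(π*x/3) + 4*sin(π*x/3)) dx. Term by term:
  ∫_0^3 4*sin(π*x/3) dx = 24/π;  ∫_0^3 -2*x*sin(π*x/3) dx = -18/π.
Sum: 24/π − 18/π = 6/π.
So RHS = -∫_0^3 v(x) φ(x) dx = -6/π.
LHS − RHS = 12/π ≠ 0, so the identity fails.
(For a valid weak derivative the identity must hold for EVERY test function, in particular this one. The failure shows v is NOT the weak derivative of u.)
Correct weak derivative would be u'(x) = 2 - 2*x.


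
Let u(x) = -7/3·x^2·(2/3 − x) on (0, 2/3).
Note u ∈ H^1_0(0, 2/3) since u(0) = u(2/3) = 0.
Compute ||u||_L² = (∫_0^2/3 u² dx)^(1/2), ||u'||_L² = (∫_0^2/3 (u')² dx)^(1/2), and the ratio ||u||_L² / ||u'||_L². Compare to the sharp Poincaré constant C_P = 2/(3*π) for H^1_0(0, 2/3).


||u||_L² / ||u'||_L² = sqrt(14)/21 < C_P = 2/(3*π).

u(x) = -7/3·x^2·(2/3 − x), so u'(x) = 7*x*(9*x - 4)/9.
u(x) = -7/3·x^2·(2/3 − x) vanishes at x = 0 and x = 2/3, so u ∈ H^1_0(0, 2/3). Differentiate via the product rule and integrate the resulting polynomials term by term.
  ∫_0^2/3 u² dx = ∫_0^2/3 (49*x^6/9 - 196*x^5/27 + 196*x^4/81) dx. Term by term:
    ∫_0^2/3 49*x^6/9 dx = 896/19683;  ∫_0^2/3 -196*x^5/27 dx = -6272/59049;  ∫_0^2/3 196*x^4/81 dx = 6272/98415.
  Sum: 896/19683 − 6272/59049 + 6272/98415 = 896/295245.
  ∫_0^2/3 (u')² dx = ∫_0^2/3 (49*x^4 - 392*x^3/9 + 784*x^2/81) dx. Term by term:
    ∫_0^2/3 49*x^4 dx = 1568/1215;  ∫_0^2/3 -392*x^3/9 dx = -1568/729;  ∫_0^2/3 784*x^2/81 dx = 6272/6561.
  Sum: 1568/1215 − 1568/729 + 6272/6561 = 3136/32805.
∫_0^2/3 u² dx = 896/295245, so ||u||_L² = 8*sqrt(70)/1215.
∫_0^2/3 (u')² dx = 3136/32805, so ||u'||_L² = 56*sqrt(5)/405.
Ratio ||u||_L² / ||u'||_L² = sqrt(14)/21.
Sharp Poincaré constant on H^1_0(0, 2/3) is C_P = L/π = 2/(3*π), achieved by sin(3*π/2·x).
A polynomial bump cannot attain the sharp Poincaré constant (only the first sine eigenfunction does), so the ratio is strictly less than C_P, consistent with ||u||_L² ≤ C_P ||u'||_L².


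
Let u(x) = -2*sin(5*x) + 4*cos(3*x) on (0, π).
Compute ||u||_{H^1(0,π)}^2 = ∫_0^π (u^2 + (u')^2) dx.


||u||_{H^1(0,π)}^2 = 132*π

u'(x) = -12*sin(3*x) - 10*cos(5*x).
Expand u² and (u')² and integrate term by term on (0, π), using: for integers n ≥ 1, ∫_0^π sin²(nx) dx = ∫_0^π cos²(nx) dx = π/2; for n ≠ n', ∫_0^π sin(nx)sin(n'x) dx = ∫_0^π cos(nx)cos(n'x) dx = 0; and by product-to-sum, ∫_0^π sin(nx)cos(n'x) dx = ½∫_0^π [sin((n+n')x) + sin((n−n')x)] dx, which is 0 when n+n' is even and 2n/(n²−n'²) when n+n' is odd (it need not vanish on (0, π)).
  u² squared terms: (-2)²·∫sin(5x)² dx = 4·π/2 = 2*π;  (4)²·∫cos(3x)² dx = 16·π/2 = 8*π.
  u² cross terms: 2·(-2)·(4)·∫sin(5x)·cos(3x) dx = -16·(0) = 0.
  So ∫_0^π u² dx = 2*π + 8*π + 0 = 10*π.
  (u')² squared terms: (-12)²·∫sin(3x)² dx = 144·π/2 = 72*π;  (-10)²·∫cos(5x)² dx = 100·π/2 = 50*π.
  (u')² cross terms: 2·(-12)·(-10)·∫sin(3x)·cos(5x) dx = 240·(0) = 0.
  So ∫_0^π (u')² dx = 72*π + 50*π + 0 = 122*π.
||u||_{H^1}^2 = (10*π) + (122*π) = 132*π.


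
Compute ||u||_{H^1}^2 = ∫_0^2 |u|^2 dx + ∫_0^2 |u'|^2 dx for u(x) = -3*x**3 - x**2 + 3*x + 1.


||u||_{H^1}^2 = 65888/105

The H^1 norm (squared) on an interval (0, L) is
  ||u||_{H^1}^2 = ∫_0^L u(x)^2 dx + ∫_0^L u'(x)^2 dx.
Compute u'(x) = -9*x**2 - 2*x + 3.
Then u(x)^2 = 9*x**6 + 6*x**5 - 17*x**4 - 12*x**3 + 7*x**2 + 6*x + 1 and u'(x)^2 = 81*x**4 + 36*x**3 - 50*x**2 - 12*x + 9.
Integrate each monomial from 0 to 2 using ∫_0^2 c·x^n dx = c·2^(n+1)/(n+1):
  ∫_0^2 u(x)^2 dx = ∫_0^2 (9*x^6 + 6*x^5 - 17*x^4 - 12*x^3 + 7*x^2 + 6*x + 1) dx. Term by term:
    ∫_0^2 9*x^6 dx = 1152/7;  ∫_0^2 6*x^5 dx = 64;  ∫_0^2 -17*x^4 dx = -544/5;
    ∫_0^2 -12*x^3 dx = -48;  ∫_0^2 7*x^2 dx = 56/3;  ∫_0^2 6*x dx = 12;
    ∫_0^2 1 dx = 2.
  Sum: 1152/7 + 64 − 544/5 − 48 + 56/3 + 12 + 2 = 10966/105.
  ∫_0^2 u'(x)^2 dx = ∫_0^2 (81*x^4 + 36*x^3 - 50*x^2 - 12*x + 9) dx. Term by term:
    ∫_0^2 81*x^4 dx = 2592/5;  ∫_0^2 36*x^3 dx = 144;  ∫_0^2 -50*x^2 dx = -400/3;
    ∫_0^2 -12*x dx = -24;  ∫_0^2 9 dx = 18.
  Sum: 2592/5 + 144 − 400/3 − 24 + 18 = 7846/15.
Adding: ||u||_{H^1}^2 = 10966/105 + 7846/15 = 65888/105.


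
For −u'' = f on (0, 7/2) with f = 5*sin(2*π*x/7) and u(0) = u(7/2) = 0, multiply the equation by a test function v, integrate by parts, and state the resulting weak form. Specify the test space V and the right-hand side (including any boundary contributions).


V = H^1_0(0, 7/2) (so v(0) = v(7/2) = 0); weak form: ∫_0^7/2 u'v' dx = ∫_0^7/2 (5*sin(2*π*x/7)) v dx for all v ∈ V.

Multiply both sides by a test function v and integrate from 0 to 7/2:
  ∫_0^7/2 −u''(x) v(x) dx = ∫_0^7/2 f(x) v(x) dx.
Integrate the LHS by parts once:
  ∫_0^7/2 −u'' v dx = −[u'(x) v(x)]_0^7/2 + ∫_0^7/2 u'(x) v'(x) dx.
Thus ∫_0^7/2 u'(x) v'(x) dx = ∫_0^7/2 f(x) v(x) dx + [u'(x) v(x)]_0^7/2.
Choose V so that boundary terms are either known or forced to vanish.
u is Dirichlet: u(0) = u(7/2) = 0. Let V = H^1_0(0, 7/2); then v(0) = v(7/2) = 0, and [u' v]_0^7/2 = 0.
Weak formulation: find u (satisfying any essential BC) such that ∫_0^7/2 u'(x) v'(x) dx = ∫_0^7/2 f v dx for all v ∈ V.
Substituting f(x) = 5*sin(2*π*x/7), the right-hand side is ∫_0^7/2 (5*sin(2*π*x/7)) v dx.


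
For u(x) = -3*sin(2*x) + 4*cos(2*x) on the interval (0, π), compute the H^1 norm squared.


||u||_{H^1(0,π)}^2 = 125*π/2

u'(x) = -8*sin(2*x) - 6*cos(2*x).
Expand u² and (u')² and integrate term by term on (0, π), using: for integers n ≥ 1, ∫_0^π sin²(nx) dx = ∫_0^π cos²(nx) dx = π/2; for n ≠ n', ∫_0^π sin(nx)sin(n'x) dx = ∫_0^π cos(nx)cos(n'x) dx = 0; and by product-to-sum, ∫_0^π sin(nx)cos(n'x) dx = ½∫_0^π [sin((n+n')x) + sin((n−n')x)] dx, which is 0 when n+n' is even and 2n/(n²−n'²) when n+n' is odd (it need not vanish on (0, π)).
  u² squared terms: (-3)²·∫sin(2x)² dx = 9·π/2 = 9*π/2;  (4)²·∫cos(2x)² dx = 16·π/2 = 8*π.
  u² cross terms: 2·(-3)·(4)·∫sin(2x)·cos(2x) dx = -24·(0) = 0.
  So ∫_0^π u² dx = 9*π/2 + 8*π + 0 = 25*π/2.
  (u')² squared terms: (-8)²·∫sin(2x)² dx = 64·π/2 = 32*π;  (-6)²·∫cos(2x)² dx = 36·π/2 = 18*π.
  (u')² cross terms: 2·(-8)·(-6)·∫sin(2x)·cos(2x) dx = 96·(0) = 0.
  So ∫_0^π (u')² dx = 32*π + 18*π + 0 = 50*π.
||u||_{H^1}^2 = (25*π/2) + (50*π) = 125*π/2.


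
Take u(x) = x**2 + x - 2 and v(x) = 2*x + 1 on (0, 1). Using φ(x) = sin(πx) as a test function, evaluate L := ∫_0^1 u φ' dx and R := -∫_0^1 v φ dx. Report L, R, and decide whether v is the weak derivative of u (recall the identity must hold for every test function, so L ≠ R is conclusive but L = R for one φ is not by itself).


LHS = -4/π, RHS = -4/π. Yes, v = u' weakly.

u(x) = x**2 + x - 2, classical derivative u'(x) = 2*x + 1.
φ(x) = sin(πx), so φ'(x) = π*cos(π*x).
Note φ(0) = φ(1) = 0, so the boundary term u·φ vanishes.
LHS = ∫_0^1 u(x) φ'(x) dx = ∫_0^1 (π*x^2*cos(π*x) + π*x*cos(π*x) - 2*π*cos(π*x)) dx. Term by term:
  ∫_0^1 -2*π*cos(π*x) dx = 0;  ∫_0^1 π*x*cos(π*x) dx = -2/π;  ∫_0^1 π*x^2*cos(π*x) dx = -2/π.
Sum: 0 − 2/π − 2/π = -4/π.
So LHS = -4/π.
∫_0^1 v(x) φ(x) dx = ∫_0^1 (2*x*sin(π*x) + sin(π*x)) dx. Term by term:
  ∫_0^1 2*x*sin(π*x) dx = 2/π;  ∫_0^1 sin(π*x) dx = 2/π.
Sum: 2/π + 2/π = 4/π.
So RHS = -∫_0^1 v(x) φ(x) dx = -4/π.
LHS = RHS, so the identity holds for this test φ.
Moreover u is smooth here and v(x) = u'(x) = 2*x + 1 pointwise, so the identity holds for every test function. Hence v is the weak derivative of u.


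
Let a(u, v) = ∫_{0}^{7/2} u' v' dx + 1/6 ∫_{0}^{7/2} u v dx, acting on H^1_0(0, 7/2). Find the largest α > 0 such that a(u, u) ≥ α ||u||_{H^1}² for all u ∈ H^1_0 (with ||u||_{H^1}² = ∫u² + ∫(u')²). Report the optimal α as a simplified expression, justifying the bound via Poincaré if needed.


α = (49 + 24*π^2)/(6*(4*π^2 + 49))

Coercivity of a(·,·) on H^1_0(0, 7/2) means a(u, u) ≥ α ||u||_{H^1}² for every u ∈ H^1_0.
The interval has length L = 7/2, and Poincaré/coercivity depend only on L. Here a(u, u) = ∫(u')² + (1/6)·∫u².
Here 0 < c = 1/6 < 1. The condition a(u,u) ≥ α||u||_{H^1}² reads (1−α)∫(u')² ≥ (α−c)∫u². Any admissible α is ≤ 1 (rapidly oscillating u have ∫u²/∫(u')² → 0), and α = 1 would force 0 ≥ (1−c)∫u², impossible since c < 1; so 1−α > 0. By the sharp Poincaré inequality on H^1_0 of an interval of length L, ∫(u')² ≥ (π/L)²∫u² with equality for the first sine mode sin(π(x−x₀)/L) (x₀ the left endpoint), so the inequality holds for all u iff (1−α)(π/L)² ≥ α − c, i.e. α ≤ ((π/L)² + c)/((π/L)² + 1) = (1 + c(L/π)²)/(1 + (L/π)²). With (π/L)² = 4*π^2/49 and c = 1/6, the largest admissible constant is α = ((π/L)² + c)/((π/L)² + 1).
Simplifying, α = (49 + 24*π^2)/(6*(4*π^2 + 49)).


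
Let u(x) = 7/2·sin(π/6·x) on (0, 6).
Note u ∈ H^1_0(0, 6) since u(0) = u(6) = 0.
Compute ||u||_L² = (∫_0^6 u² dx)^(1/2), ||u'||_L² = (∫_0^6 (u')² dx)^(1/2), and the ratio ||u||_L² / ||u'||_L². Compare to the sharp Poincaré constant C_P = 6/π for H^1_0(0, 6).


||u||_L² / ||u'||_L² = 6/π = C_P.

u(x) = 7/2·sin(π/6·x), so u'(x) = 7*π*cos(π*x/6)/12.
Writing u(x) = A·sin(kπx/L) with A = 7/2 and k = 1, use ∫_0^L sin²(kπx/L) dx = L/2 and ∫_0^L cos²(kπx/L) dx = L/2.
u² = 49/4·sin²(π/6·x) and (u')² = 49*π^2/144·cos²(π/6·x), and each of sin², cos² integrates to L/2 = 3 over (0, 6).
∫_0^6 u² dx = 147/4, so ||u||_L² = 7*sqrt(3)/2.
∫_0^6 (u')² dx = 49*π^2/48, so ||u'||_L² = 7*sqrt(3)*π/12.
Ratio ||u||_L² / ||u'||_L² = 6/π.
Sharp Poincaré constant on H^1_0(0, 6) is C_P = L/π = 6/π, achieved by sin(π/6·x).
This is the k = 1 eigenfunction (up to amplitude), so the ratio equals the sharp Poincaré constant exactly.


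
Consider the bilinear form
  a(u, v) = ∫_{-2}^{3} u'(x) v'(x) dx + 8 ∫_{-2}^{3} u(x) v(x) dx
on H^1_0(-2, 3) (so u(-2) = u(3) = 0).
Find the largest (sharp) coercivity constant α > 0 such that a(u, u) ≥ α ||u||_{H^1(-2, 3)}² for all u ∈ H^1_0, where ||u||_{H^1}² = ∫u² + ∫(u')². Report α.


α = 1

Coercivity of a(·,·) on H^1_0(-2, 3) means a(u, u) ≥ α ||u||_{H^1}² for every u ∈ H^1_0.
The interval has length L = 5, and Poincaré/coercivity depend only on L. Here a(u, u) = ∫(u')² + (8)·∫u².
Here c = 8 ≥ 1, so a(u,u) = ∫(u')² + c∫u² ≥ ∫(u')² + ∫u² = ||u||_{H^1}², i.e. α = 1 works. No larger α is possible: a(u,u) ≥ α||u||_{H^1}² means (1−α)∫(u')² ≥ (α−c)∫u², and for the modes u_n = sin(nπ(x−x₀)/L) (x₀ the left endpoint) one has ∫u_n²/∫(u_n')² = (L/(nπ))² → 0, so a(u_n,u_n)/||u_n||_{H^1}² → 1. Hence the optimal constant is α = 1.
Therefore α = 1.


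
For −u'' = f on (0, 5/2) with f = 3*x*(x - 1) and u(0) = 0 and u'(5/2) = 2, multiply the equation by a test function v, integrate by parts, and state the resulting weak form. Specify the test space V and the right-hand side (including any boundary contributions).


V = {v ∈ H^1(0, 5/2) : v(0) = 0} (test functions vanish at x = 0 where u is specified); weak form: ∫_0^5/2 u'v' dx = ∫_0^5/2 (3*x*(x - 1)) v dx + 2·v(5/2) for all v ∈ V.

Multiply both sides by a test function v and integrate from 0 to 5/2:
  ∫_0^5/2 −u''(x) v(x) dx = ∫_0^5/2 f(x) v(x) dx.
Integrate the LHS by parts once:
  ∫_0^5/2 −u'' v dx = −[u'(x) v(x)]_0^5/2 + ∫_0^5/2 u'(x) v'(x) dx.
Thus ∫_0^5/2 u'(x) v'(x) dx = ∫_0^5/2 f(x) v(x) dx + [u'(x) v(x)]_0^5/2.
Choose V so that boundary terms are either known or forced to vanish.
Mixed BC: u(0) = 0 (Dirichlet) and u'(5/2) = 2 (Neumann). Define V = {v ∈ H^1(0, 5/2) : v(0) = 0}. Then [u' v]_0^5/2 = u'(5/2)·v(5/2) − u'(0)·0 = 2·v(5/2).
Weak formulation: find u (satisfying any essential BC) such that ∫_0^5/2 u'(x) v'(x) dx = ∫_0^5/2 f v dx + 2·v(5/2) for all v ∈ V (Dirichlet at 0 absorbed into V; Neumann datum at x = 5/2 contributes the boundary term).
Substituting f(x) = 3*x*(x - 1), the right-hand side is ∫_0^5/2 (3*x*(x - 1)) v dx + 2·v(5/2).


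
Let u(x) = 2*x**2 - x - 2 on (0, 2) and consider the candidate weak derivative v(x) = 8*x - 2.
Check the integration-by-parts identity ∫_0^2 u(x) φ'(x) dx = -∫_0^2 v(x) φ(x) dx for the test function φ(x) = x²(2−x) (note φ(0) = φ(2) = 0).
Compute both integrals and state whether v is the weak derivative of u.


LHS = -76/15, RHS = -152/15. No, v is not the weak derivative of u.

u(x) = 2*x**2 - x - 2, classical derivative u'(x) = 4*x - 1.
φ(x) = x²(2−x), so φ'(x) = x*(4 - 3*x).
Note φ(0) = φ(2) = 0, so the boundary term u·φ vanishes.
LHS = ∫_0^2 u(x) φ'(x) dx = ∫_0^2 (-6*x^4 + 11*x^3 + 2*x^2 - 8*x) dx. Term by term:
  ∫_0^2 -6*x^4 dx = -192/5;  ∫_0^2 11*x^3 dx = 44;  ∫_0^2 2*x^2 dx = 16/3;
  ∫_0^2 -8*x dx = -16.
Sum: -192/5 + 44 + 16/3 − 16 = -76/15.
So LHS = -76/15.
∫_0^2 v(x) φ(x) dx = ∫_0^2 (-8*x^4 + 18*x^3 - 4*x^2) dx. Term by term:
  ∫_0^2 -8*x^4 dx = -256/5;  ∫_0^2 18*x^3 dx = 72;  ∫_0^2 -4*x^2 dx = -32/3.
Sum: -256/5 + 72 − 32/3 = 152/15.
So RHS = -∫_0^2 v(x) φ(x) dx = -152/15.
LHS − RHS = 76/15 ≠ 0, so the identity fails.
(For a valid weak derivative the identity must hold for EVERY test function, in particular this one. The failure shows v is NOT the weak derivative of u.)
Correct weak derivative would be u'(x) = 4*x - 1.


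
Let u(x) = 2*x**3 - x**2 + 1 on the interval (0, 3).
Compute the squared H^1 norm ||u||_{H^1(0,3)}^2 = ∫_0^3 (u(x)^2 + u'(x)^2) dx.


||u||_{H^1}^2 = 76227/35

The H^1 norm (squared) on an interval (0, L) is
  ||u||_{H^1}^2 = ∫_0^L u(x)^2 dx + ∫_0^L u'(x)^2 dx.
Compute u'(x) = 6*x**2 - 2*x.
Then u(x)^2 = 4*x**6 - 4*x**5 + x**4 + 4*x**3 - 2*x**2 + 1 and u'(x)^2 = 36*x**4 - 24*x**3 + 4*x**2.
Integrate each monomial from 0 to 3 using ∫_0^3 c·x^n dx = c·3^(n+1)/(n+1):
  ∫_0^3 u(x)^2 dx = ∫_0^3 (4*x^6 - 4*x^5 + x^4 + 4*x^3 - 2*x^2 + 1) dx. Term by term:
    ∫_0^3 4*x^6 dx = 8748/7;  ∫_0^3 -4*x^5 dx = -486;  ∫_0^3 x^4 dx = 243/5;
    ∫_0^3 4*x^3 dx = 81;  ∫_0^3 -2*x^2 dx = -18;  ∫_0^3 1 dx = 3.
  Sum: 8748/7 − 486 + 243/5 + 81 − 18 + 3 = 30741/35.
  ∫_0^3 u'(x)^2 dx = ∫_0^3 (36*x^4 - 24*x^3 + 4*x^2) dx. Term by term:
    ∫_0^3 36*x^4 dx = 8748/5;  ∫_0^3 -24*x^3 dx = -486;  ∫_0^3 4*x^2 dx = 36.
  Sum: 8748/5 − 486 + 36 = 6498/5.
Adding: ||u||_{H^1}^2 = 30741/35 + 6498/5 = 76227/35.


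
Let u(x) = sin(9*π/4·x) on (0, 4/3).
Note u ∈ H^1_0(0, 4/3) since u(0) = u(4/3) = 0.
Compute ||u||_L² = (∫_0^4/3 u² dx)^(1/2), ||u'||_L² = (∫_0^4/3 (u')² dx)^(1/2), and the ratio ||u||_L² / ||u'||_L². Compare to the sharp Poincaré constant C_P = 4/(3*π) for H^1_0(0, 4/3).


||u||_L² / ||u'||_L² = 4/(9*π) < C_P = 4/(3*π).

u(x) = sin(9*π/4·x), so u'(x) = 9*π*cos(9*π*x/4)/4.
Writing u(x) = A·sin(kπx/L) with A = 1 and k = 3, use ∫_0^L sin²(kπx/L) dx = L/2 and ∫_0^L cos²(kπx/L) dx = L/2.
u² = 1·sin²(9*π/4·x) and (u')² = 81*π^2/16·cos²(9*π/4·x), and each of sin², cos² integrates to L/2 = 2/3 over (0, 4/3).
∫_0^4/3 u² dx = 2/3, so ||u||_L² = sqrt(6)/3.
∫_0^4/3 (u')² dx = 27*π^2/8, so ||u'||_L² = 3*sqrt(6)*π/4.
Ratio ||u||_L² / ||u'||_L² = 4/(9*π).
Sharp Poincaré constant on H^1_0(0, 4/3) is C_P = L/π = 4/(3*π), achieved by sin(3*π/4·x).
This is the k = 3 harmonic; the ratio L/(kπ) is strictly less than C_P = L/π, consistent with the sharp inequality ||u||_L² ≤ C_P ||u'||_L².


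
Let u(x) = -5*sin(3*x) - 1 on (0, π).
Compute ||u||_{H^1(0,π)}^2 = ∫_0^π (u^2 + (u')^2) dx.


||u||_{H^1(0,π)}^2 = 20/3 + 126*π

u'(x) = -15*cos(3*x).
Expand u² and (u')² and integrate term by term on (0, π), using: for integers n ≥ 1, ∫_0^π sin²(nx) dx = ∫_0^π cos²(nx) dx = π/2; for n ≠ n', ∫_0^π sin(nx)sin(n'x) dx = ∫_0^π cos(nx)cos(n'x) dx = 0; and by product-to-sum, ∫_0^π sin(nx)cos(n'x) dx = ½∫_0^π [sin((n+n')x) + sin((n−n')x)] dx, which is 0 when n+n' is even and 2n/(n²−n'²) when n+n' is odd (it need not vanish on (0, π)). For the constant mode: ∫_0^π 1 dx = π, ∫_0^π cos(nx) dx = 0, ∫_0^π sin(nx) dx = (1−(−1)^n)/n.
  u² squared terms: (-1)²·∫1 dx = 1·π = π;  (-5)²·∫sin(3x)² dx = 25·π/2 = 25*π/2.
  u² cross terms: 2·(-1)·(-5)·∫1·sin(3x) dx = 10·(2/3) = 20/3.
  So ∫_0^π u² dx = π + 25*π/2 + 20/3 = 20/3 + 27*π/2.
  (u')² squared terms: (-15)²·∫cos(3x)² dx = 225·π/2 = 225*π/2.
  So ∫_0^π (u')² dx = 225*π/2.
||u||_{H^1}^2 = (20/3 + 27*π/2) + (225*π/2) = 20/3 + 126*π.


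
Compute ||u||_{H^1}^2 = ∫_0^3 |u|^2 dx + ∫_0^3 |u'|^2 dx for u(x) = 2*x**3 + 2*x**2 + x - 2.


||u||_{H^1}^2 = 191559/35

The H^1 norm (squared) on an interval (0, L) is
  ||u||_{H^1}^2 = ∫_0^L u(x)^2 dx + ∫_0^L u'(x)^2 dx.
Compute u'(x) = 6*x**2 + 4*x + 1.
Then u(x)^2 = 4*x**6 + 8*x**5 + 8*x**4 - 4*x**3 - 7*x**2 - 4*x + 4 and u'(x)^2 = 36*x**4 + 48*x**3 + 28*x**2 + 8*x + 1.
Integrate each monomial from 0 to 3 using ∫_0^3 c·x^n dx = c·3^(n+1)/(n+1):
  ∫_0^3 u(x)^2 dx = ∫_0^3 (4*x^6 + 8*x^5 + 8*x^4 - 4*x^3 - 7*x^2 - 4*x + 4) dx. Term by term:
    ∫_0^3 4*x^6 dx = 8748/7;  ∫_0^3 8*x^5 dx = 972;  ∫_0^3 8*x^4 dx = 1944/5;
    ∫_0^3 -4*x^3 dx = -81;  ∫_0^3 -7*x^2 dx = -63;  ∫_0^3 -4*x dx = -18;
    ∫_0^3 4 dx = 12.
  Sum: 8748/7 + 972 + 1944/5 − 81 − 63 − 18 + 12 = 86118/35.
  ∫_0^3 u'(x)^2 dx = ∫_0^3 (36*x^4 + 48*x^3 + 28*x^2 + 8*x + 1) dx. Term by term:
    ∫_0^3 36*x^4 dx = 8748/5;  ∫_0^3 48*x^3 dx = 972;  ∫_0^3 28*x^2 dx = 252;
    ∫_0^3 8*x dx = 36;  ∫_0^3 1 dx = 3.
  Sum: 8748/5 + 972 + 252 + 36 + 3 = 15063/5.
Adding: ||u||_{H^1}^2 = 86118/35 + 15063/5 = 191559/35.


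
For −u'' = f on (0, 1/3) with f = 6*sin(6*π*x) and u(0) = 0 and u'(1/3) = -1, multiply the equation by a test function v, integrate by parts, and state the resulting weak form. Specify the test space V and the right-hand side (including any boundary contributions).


V = {v ∈ H^1(0, 1/3) : v(0) = 0} (test functions vanish at x = 0 where u is specified); weak form: ∫_0^1/3 u'v' dx = ∫_0^1/3 (6*sin(6*π*x)) v dx − v(1/3) for all v ∈ V.

Multiply both sides by a test function v and integrate from 0 to 1/3:
  ∫_0^1/3 −u''(x) v(x) dx = ∫_0^1/3 f(x) v(x) dx.
Integrate the LHS by parts once:
  ∫_0^1/3 −u'' v dx = −[u'(x) v(x)]_0^1/3 + ∫_0^1/3 u'(x) v'(x) dx.
Thus ∫_0^1/3 u'(x) v'(x) dx = ∫_0^1/3 f(x) v(x) dx + [u'(x) v(x)]_0^1/3.
Choose V so that boundary terms are either known or forced to vanish.
Mixed BC: u(0) = 0 (Dirichlet) and u'(1/3) = -1 (Neumann). Define V = {v ∈ H^1(0, 1/3) : v(0) = 0}. Then [u' v]_0^1/3 = u'(1/3)·v(1/3) − u'(0)·0 = − v(1/3).
Weak formulation: find u (satisfying any essential BC) such that ∫_0^1/3 u'(x) v'(x) dx = ∫_0^1/3 f v dx − v(1/3) for all v ∈ V (Dirichlet at 0 absorbed into V; Neumann datum at x = 1/3 contributes the boundary term).
Substituting f(x) = 6*sin(6*π*x), the right-hand side is ∫_0^1/3 (6*sin(6*π*x)) v dx − v(1/3).


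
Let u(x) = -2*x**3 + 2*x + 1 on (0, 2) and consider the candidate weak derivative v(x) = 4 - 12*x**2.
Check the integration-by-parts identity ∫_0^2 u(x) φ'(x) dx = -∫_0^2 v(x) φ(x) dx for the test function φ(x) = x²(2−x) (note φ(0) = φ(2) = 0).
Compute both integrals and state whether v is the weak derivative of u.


LHS = 152/15, RHS = 304/15. No, v is not the weak derivative of u.

u(x) = -2*x**3 + 2*x + 1, classical derivative u'(x) = 2 - 6*x**2.
φ(x) = x²(2−x), so φ'(x) = x*(4 - 3*x).
Note φ(0) = φ(2) = 0, so the boundary term u·φ vanishes.
LHS = ∫_0^2 u(x) φ'(x) dx = ∫_0^2 (6*x^5 - 8*x^4 - 6*x^3 + 5*x^2 + 4*x) dx. Term by term:
  ∫_0^2 6*x^5 dx = 64;  ∫_0^2 -8*x^4 dx = -256/5;  ∫_0^2 -6*x^3 dx = -24;
  ∫_0^2 5*x^2 dx = 40/3;  ∫_0^2 4*x dx = 8.
Sum: 64 − 256/5 − 24 + 40/3 + 8 = 152/15.
So LHS = 152/15.
∫_0^2 v(x) φ(x) dx = ∫_0^2 (12*x^5 - 24*x^4 - 4*x^3 + 8*x^2) dx. Term by term:
  ∫_0^2 12*x^5 dx = 128;  ∫_0^2 -24*x^4 dx = -768/5;  ∫_0^2 -4*x^3 dx = -16;
  ∫_0^2 8*x^2 dx = 64/3.
Sum: 128 − 768/5 − 16 + 64/3 = -304/15.
So RHS = -∫_0^2 v(x) φ(x) dx = 304/15.
LHS − RHS = -152/15 ≠ 0, so the identity fails.
(For a valid weak derivative the identity must hold for EVERY test function, in particular this one. The failure shows v is NOT the weak derivative of u.)
Correct weak derivative would be u'(x) = 2 - 6*x**2.


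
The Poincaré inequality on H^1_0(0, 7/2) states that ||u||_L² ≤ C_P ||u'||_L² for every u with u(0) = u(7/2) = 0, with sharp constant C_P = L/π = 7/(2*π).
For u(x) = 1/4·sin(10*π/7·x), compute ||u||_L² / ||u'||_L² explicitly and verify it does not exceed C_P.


||u||_L² / ||u'||_L² = 7/(10*π) < C_P = 7/(2*π).

u(x) = 1/4·sin(10*π/7·x), so u'(x) = 5*π*cos(10*π*x/7)/14.
Writing u(x) = A·sin(kπx/L) with A = 1/4 and k = 5, use ∫_0^L sin²(kπx/L) dx = L/2 and ∫_0^L cos²(kπx/L) dx = L/2.
u² = 1/16·sin²(10*π/7·x) and (u')² = 25*π^2/196·cos²(10*π/7·x), and each of sin², cos² integrates to L/2 = 7/4 over (0, 7/2).
∫_0^7/2 u² dx = 7/64, so ||u||_L² = sqrt(7)/8.
∫_0^7/2 (u')² dx = 25*π^2/112, so ||u'||_L² = 5*sqrt(7)*π/28.
Ratio ||u||_L² / ||u'||_L² = 7/(10*π).
Sharp Poincaré constant on H^1_0(0, 7/2) is C_P = L/π = 7/(2*π), achieved by sin(2*π/7·x).
This is the k = 5 harmonic; the ratio L/(kπ) is strictly less than C_P = L/π, consistent with the sharp inequality ||u||_L² ≤ C_P ||u'||_L².


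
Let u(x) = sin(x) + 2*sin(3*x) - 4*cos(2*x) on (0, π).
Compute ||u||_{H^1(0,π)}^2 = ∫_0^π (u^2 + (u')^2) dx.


||u||_{H^1(0,π)}^2 = -208/3 + 61*π

u'(x) = 8*sin(2*x) + cos(x) + 6*cos(3*x).
Expand u² and (u')² and integrate term by term on (0, π), using: for integers n ≥ 1, ∫_0^π sin²(nx) dx = ∫_0^π cos²(nx) dx = π/2; for n ≠ n', ∫_0^π sin(nx)sin(n'x) dx = ∫_0^π cos(nx)cos(n'x) dx = 0; and by product-to-sum, ∫_0^π sin(nx)cos(n'x) dx = ½∫_0^π [sin((n+n')x) + sin((n−n')x)] dx, which is 0 when n+n' is even and 2n/(n²−n'²) when n+n' is odd (it need not vanish on (0, π)).
  u² squared terms: (-4)²·∫cos(2x)² dx = 16·π/2 = 8*π;  (2)²·∫sin(3x)² dx = 4·π/2 = 2*π;  (1)²·∫sin(x)² dx = 1·π/2 = π/2.
  u² cross terms: 2·(-4)·(2)·∫cos(2x)·sin(3x) dx = -16·(6/5) = -96/5;  2·(-4)·(1)·∫cos(2x)·sin(x) dx = -8·(-2/3) = 16/3;  2·(2)·(1)·∫sin(3x)·sin(x) dx = 4·(0) = 0.
  So ∫_0^π u² dx = 8*π + 2*π + π/2 − 96/5 + 16/3 + 0 = -208/15 + 21*π/2.
  (u')² squared terms: (6)²·∫cos(3x)² dx = 36·π/2 = 18*π;  (8)²·∫sin(2x)² dx = 64·π/2 = 32*π;  (1)²·∫cos(x)² dx = 1·π/2 = π/2.
  (u')² cross terms: 2·(6)·(8)·∫cos(3x)·sin(2x) dx = 96·(-4/5) = -384/5;  2·(6)·(1)·∫cos(3x)·cos(x) dx = 12·(0) = 0;  2·(8)·(1)·∫sin(2x)·cos(x) dx = 16·(4/3) = 64/3.
  So ∫_0^π (u')² dx = 18*π + 32*π + π/2 − 384/5 + 0 + 64/3 = -832/15 + 101*π/2.
||u||_{H^1}^2 = (-208/15 + 21*π/2) + (-832/15 + 101*π/2) = -208/3 + 61*π.


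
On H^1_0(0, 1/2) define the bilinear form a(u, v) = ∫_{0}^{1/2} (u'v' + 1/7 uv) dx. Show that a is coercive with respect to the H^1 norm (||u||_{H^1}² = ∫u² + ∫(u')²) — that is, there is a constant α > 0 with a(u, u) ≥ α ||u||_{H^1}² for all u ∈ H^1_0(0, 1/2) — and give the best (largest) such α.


α = (1 + 28*π^2)/(7*(1 + 4*π^2))

Coercivity of a(·,·) on H^1_0(0, 1/2) means a(u, u) ≥ α ||u||_{H^1}² for every u ∈ H^1_0.
The interval has length L = 1/2, and Poincaré/coercivity depend only on L. Here a(u, u) = ∫(u')² + (1/7)·∫u².
Here 0 < c = 1/7 < 1. The condition a(u,u) ≥ α||u||_{H^1}² reads (1−α)∫(u')² ≥ (α−c)∫u². Any admissible α is ≤ 1 (rapidly oscillating u have ∫u²/∫(u')² → 0), and α = 1 would force 0 ≥ (1−c)∫u², impossible since c < 1; so 1−α > 0. By the sharp Poincaré inequality on H^1_0 of an interval of length L, ∫(u')² ≥ (π/L)²∫u² with equality for the first sine mode sin(π(x−x₀)/L) (x₀ the left endpoint), so the inequality holds for all u iff (1−α)(π/L)² ≥ α − c, i.e. α ≤ ((π/L)² + c)/((π/L)² + 1) = (1 + c(L/π)²)/(1 + (L/π)²). With (π/L)² = 4*π^2 and c = 1/7, the largest admissible constant is α = ((π/L)² + c)/((π/L)² + 1).
Simplifying, α = (1 + 28*π^2)/(7*(1 + 4*π^2)).


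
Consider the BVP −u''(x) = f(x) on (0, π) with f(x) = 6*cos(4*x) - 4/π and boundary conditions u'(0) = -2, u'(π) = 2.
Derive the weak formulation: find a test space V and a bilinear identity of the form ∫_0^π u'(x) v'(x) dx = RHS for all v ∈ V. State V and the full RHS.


V = H^1(0, π) (v unrestricted at boundary; u is determined up to an additive constant); weak form: ∫_0^π u'v' dx = ∫_0^π (6*cos(4*x) - 4/π) v dx + 2·v(π) + 2·v(0) for all v ∈ V.

Multiply both sides by a test function v and integrate from 0 to π:
  ∫_0^π −u''(x) v(x) dx = ∫_0^π f(x) v(x) dx.
Integrate the LHS by parts once:
  ∫_0^π −u'' v dx = −[u'(x) v(x)]_0^π + ∫_0^π u'(x) v'(x) dx.
Thus ∫_0^π u'(x) v'(x) dx = ∫_0^π f(x) v(x) dx + [u'(x) v(x)]_0^π.
Choose V so that boundary terms are either known or forced to vanish.
u has inhomogeneous Neumann u'(0) = -2, u'(π) = 2. [u' v]_0^π = (2)·v(π) − (-2)·v(0) = 2·v(π) + 2·v(0). Take V = H^1(0, π); boundary term becomes part of RHS.
Weak formulation: find u (satisfying any essential BC) such that ∫_0^π u'(x) v'(x) dx = ∫_0^π f v dx + 2·v(π) + 2·v(0) for all v ∈ V (Neumann data are natural BCs: they enter the RHS as boundary terms).
Substituting f(x) = 6*cos(4*x) - 4/π, the right-hand side is ∫_0^π (6*cos(4*x) - 4/π) v dx + 2·v(π) + 2·v(0).
Compatibility check (pure Neumann): taking v ≡ 1 ∈ V gives 0 = ∫_0^π f dx + (2) − (-2), i.e. ∫_0^π f dx must equal u'(0) − u'(π) = -4. Indeed ∫_0^π (6*cos(4*x) - 4/π) dx = -4, so the data are compatible. The solution is then unique only up to an additive constant (fix it e.g. by requiring ∫_0^π u dx = 0).


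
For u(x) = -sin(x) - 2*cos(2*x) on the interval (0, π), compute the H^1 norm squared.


||u||_{H^1(0,π)}^2 = -40/3 + 11*π

u'(x) = 4*sin(2*x) - cos(x).
Expand u² and (u')² and integrate term by term on (0, π), using: for integers n ≥ 1, ∫_0^π sin²(nx) dx = ∫_0^π cos²(nx) dx = π/2; for n ≠ n', ∫_0^π sin(nx)sin(n'x) dx = ∫_0^π cos(nx)cos(n'x) dx = 0; and by product-to-sum, ∫_0^π sin(nx)cos(n'x) dx = ½∫_0^π [sin((n+n')x) + sin((n−n')x)] dx, which is 0 when n+n' is even and 2n/(n²−n'²) when n+n' is odd (it need not vanish on (0, π)).
  u² squared terms: (-1)²·∫sin(x)² dx = 1·π/2 = π/2;  (-2)²·∫cos(2x)² dx = 4·π/2 = 2*π.
  u² cross terms: 2·(-1)·(-2)·∫sin(x)·cos(2x) dx = 4·(-2/3) = -8/3.
  So ∫_0^π u² dx = π/2 + 2*π − 8/3 = -8/3 + 5*π/2.
  (u')² squared terms: (-1)²·∫cos(x)² dx = 1·π/2 = π/2;  (4)²·∫sin(2x)² dx = 16·π/2 = 8*π.
  (u')² cross terms: 2·(-1)·(4)·∫cos(x)·sin(2x) dx = -8·(4/3) = -32/3.
  So ∫_0^π (u')² dx = π/2 + 8*π − 32/3 = -32/3 + 17*π/2.
||u||_{H^1}^2 = (-8/3 + 5*π/2) + (-32/3 + 17*π/2) = -40/3 + 11*π.


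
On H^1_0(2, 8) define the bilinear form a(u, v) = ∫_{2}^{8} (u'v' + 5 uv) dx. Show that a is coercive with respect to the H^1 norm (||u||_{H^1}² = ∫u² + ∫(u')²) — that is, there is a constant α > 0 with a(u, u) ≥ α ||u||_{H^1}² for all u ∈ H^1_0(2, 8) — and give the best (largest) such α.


α = 1

Coercivity of a(·,·) on H^1_0(2, 8) means a(u, u) ≥ α ||u||_{H^1}² for every u ∈ H^1_0.
The interval has length L = 6, and Poincaré/coercivity depend only on L. Here a(u, u) = ∫(u')² + (5)·∫u².
Here c = 5 ≥ 1, so a(u,u) = ∫(u')² + c∫u² ≥ ∫(u')² + ∫u² = ||u||_{H^1}², i.e. α = 1 works. No larger α is possible: a(u,u) ≥ α||u||_{H^1}² means (1−α)∫(u')² ≥ (α−c)∫u², and for the modes u_n = sin(nπ(x−x₀)/L) (x₀ the left endpoint) one has ∫u_n²/∫(u_n')² = (L/(nπ))² → 0, so a(u_n,u_n)/||u_n||_{H^1}² → 1. Hence the optimal constant is α = 1.
Therefore α = 1.


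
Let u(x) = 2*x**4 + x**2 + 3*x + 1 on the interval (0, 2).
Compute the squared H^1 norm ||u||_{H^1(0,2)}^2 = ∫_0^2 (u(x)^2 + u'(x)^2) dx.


||u||_{H^1}^2 = 676552/315

The H^1 norm (squared) on an interval (0, L) is
  ||u||_{H^1}^2 = ∫_0^L u(x)^2 dx + ∫_0^L u'(x)^2 dx.
Compute u'(x) = 8*x**3 + 2*x + 3.
Then u(x)^2 = 4*x**8 + 4*x**6 + 12*x**5 + 5*x**4 + 6*x**3 + 11*x**2 + 6*x + 1 and u'(x)^2 = 64*x**6 + 32*x**4 + 48*x**3 + 4*x**2 + 12*x + 9.
Integrate each monomial from 0 to 2 using ∫_0^2 c·x^n dx = c·2^(n+1)/(n+1):
  ∫_0^2 u(x)^2 dx = ∫_0^2 (4*x^8 + 4*x^6 + 12*x^5 + 5*x^4 + 6*x^3 + 11*x^2 + 6*x + 1) dx. Term by term:
    ∫_0^2 4*x^8 dx = 2048/9;  ∫_0^2 4*x^6 dx = 512/7;  ∫_0^2 12*x^5 dx = 128;
    ∫_0^2 5*x^4 dx = 32;  ∫_0^2 6*x^3 dx = 24;  ∫_0^2 11*x^2 dx = 88/3;
    ∫_0^2 6*x dx = 12;  ∫_0^2 1 dx = 2.
  Sum: 2048/9 + 512/7 + 128 + 32 + 24 + 88/3 + 12 + 2 = 33266/63.
  ∫_0^2 u'(x)^2 dx = ∫_0^2 (64*x^6 + 32*x^4 + 48*x^3 + 4*x^2 + 12*x + 9) dx. Term by term:
    ∫_0^2 64*x^6 dx = 8192/7;  ∫_0^2 32*x^4 dx = 1024/5;  ∫_0^2 48*x^3 dx = 192;
    ∫_0^2 4*x^2 dx = 32/3;  ∫_0^2 12*x dx = 24;  ∫_0^2 9 dx = 18.
  Sum: 8192/7 + 1024/5 + 192 + 32/3 + 24 + 18 = 170074/105.
Adding: ||u||_{H^1}^2 = 33266/63 + 170074/105 = 676552/315.


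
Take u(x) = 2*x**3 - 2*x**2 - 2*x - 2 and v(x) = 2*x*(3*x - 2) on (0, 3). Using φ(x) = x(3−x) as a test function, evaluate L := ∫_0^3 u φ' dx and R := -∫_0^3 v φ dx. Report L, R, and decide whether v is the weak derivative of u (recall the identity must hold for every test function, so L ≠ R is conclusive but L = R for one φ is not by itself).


LHS = -369/10, RHS = -459/10. No, v is not the weak derivative of u.

u(x) = 2*x**3 - 2*x**2 - 2*x - 2, classical derivative u'(x) = 6*x**2 - 4*x - 2.
φ(x) = x(3−x), so φ'(x) = 3 - 2*x.
Note φ(0) = φ(3) = 0, so the boundary term u·φ vanishes.
LHS = ∫_0^3 u(x) φ'(x) dx = ∫_0^3 (-4*x^4 + 10*x^3 - 2*x^2 - 2*x - 6) dx. Term by term:
  ∫_0^3 -4*x^4 dx = -972/5;  ∫_0^3 10*x^3 dx = 405/2;  ∫_0^3 -2*x^2 dx = -18;
  ∫_0^3 -2*x dx = -9;  ∫_0^3 -6 dx = -18.
Sum: -972/5 + 405/2 − 18 − 9 − 18 = -369/10.
So LHS = -369/10.
∫_0^3 v(x) φ(x) dx = ∫_0^3 (-6*x^4 + 22*x^3 - 12*x^2) dx. Term by term:
  ∫_0^3 -6*x^4 dx = -1458/5;  ∫_0^3 22*x^3 dx = 891/2;  ∫_0^3 -12*x^2 dx = -108.
Sum: -1458/5 + 891/2 − 108 = 459/10.
So RHS = -∫_0^3 v(x) φ(x) dx = -459/10.
LHS − RHS = 9 ≠ 0, so the identity fails.
(For a valid weak derivative the identity must hold for EVERY test function, in particular this one. The failure shows v is NOT the weak derivative of u.)
Correct weak derivative would be u'(x) = 6*x**2 - 4*x - 2.


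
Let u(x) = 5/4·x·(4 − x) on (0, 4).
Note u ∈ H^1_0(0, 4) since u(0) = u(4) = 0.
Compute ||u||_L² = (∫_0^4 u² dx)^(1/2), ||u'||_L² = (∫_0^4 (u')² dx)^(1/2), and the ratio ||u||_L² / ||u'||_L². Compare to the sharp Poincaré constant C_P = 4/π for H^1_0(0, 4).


||u||_L² / ||u'||_L² = 2*sqrt(10)/5 < C_P = 4/π.

u(x) = 5/4·x·(4 − x), so u'(x) = 5 - 5*x/2.
u(x) = 5/4·x·(4 − x) vanishes at x = 0 and x = 4, so u ∈ H^1_0(0, 4). Differentiate via the product rule and integrate the resulting polynomials term by term.
  ∫_0^4 u² dx = ∫_0^4 (25*x^4/16 - 25*x^3/2 + 25*x^2) dx. Term by term:
    ∫_0^4 25*x^4/16 dx = 320;  ∫_0^4 -25*x^3/2 dx = -800;  ∫_0^4 25*x^2 dx = 1600/3.
  Sum: 320 − 800 + 1600/3 = 160/3.
  ∫_0^4 (u')² dx = ∫_0^4 (25*x^2/4 - 25*x + 25) dx. Term by term:
    ∫_0^4 25*x^2/4 dx = 400/3;  ∫_0^4 -25*x dx = -200;  ∫_0^4 25 dx = 100.
  Sum: 400/3 − 200 + 100 = 100/3.
∫_0^4 u² dx = 160/3, so ||u||_L² = 4*sqrt(30)/3.
∫_0^4 (u')² dx = 100/3, so ||u'||_L² = 10*sqrt(3)/3.
Ratio ||u||_L² / ||u'||_L² = 2*sqrt(10)/5.
Sharp Poincaré constant on H^1_0(0, 4) is C_P = L/π = 4/π, achieved by sin(π/4·x).
A polynomial bump cannot attain the sharp Poincaré constant (only the first sine eigenfunction does), so the ratio is strictly less than C_P, consistent with ||u||_L² ≤ C_P ||u'||_L².
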